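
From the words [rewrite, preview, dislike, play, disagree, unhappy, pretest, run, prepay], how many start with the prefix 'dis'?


Checking each word for prefix 'dis':
  'rewrite' -> no (count: 0)
  'preview' -> no (count: 0)
  'dislike' -> YES, starts with 'dis' (count: 1)
  'play' -> no (count: 1)
  'disagree' -> YES, starts with 'dis' (count: 2)
  'unhappy' -> no (count: 2)
  'pretest' -> no (count: 2)
  'run' -> no (count: 2)
  'prepay' -> no (count: 2)
Total with prefix 'dis': 2

2


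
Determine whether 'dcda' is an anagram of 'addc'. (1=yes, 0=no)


Sort characters of 'dcda': 'acdd'
Sort characters of 'addc': 'acdd'
Sorted forms match -> they ARE anagrams
Result: 1

1


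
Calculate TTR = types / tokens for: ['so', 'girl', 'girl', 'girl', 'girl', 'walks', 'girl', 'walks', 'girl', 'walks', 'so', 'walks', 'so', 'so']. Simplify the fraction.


Tokens: 14
Unique types: ('girl', 'so', 'walks') = 3
TTR = 3/14
Already in lowest terms.

3/14


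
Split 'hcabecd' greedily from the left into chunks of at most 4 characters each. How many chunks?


'hcabecd' has 7 characters.
Chunking with max size 4:
  Chunk 1: 'hcab' (positions 0-3)
  Chunk 2: 'ecd' (positions 4-6)
Total chunks: ceil(7 / 4) = 2

2


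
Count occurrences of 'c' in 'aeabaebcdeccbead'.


Scanning 'aeabaebcdeccbead' for 'c':
  Position 7: 'c' -> MATCH (count: 1)
  Position 10: 'c' -> MATCH (count: 2)
  Position 11: 'c' -> MATCH (count: 3)
Total occurrences of 'c': 3

3


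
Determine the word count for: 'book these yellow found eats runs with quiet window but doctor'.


Counting words by splitting on spaces:
  Word 1: 'book'
  Word 2: 'these'
  Word 3: 'yellow'
  Word 4: 'found'
  Word 5: 'eats'
  Word 6: 'runs'
  Word 7: 'with'
  Word 8: 'quiet'
  Word 9: 'window'
  Word 10: 'but'
  Word 11: 'doctor'
Total words: 11

11


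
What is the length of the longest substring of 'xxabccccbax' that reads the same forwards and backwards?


Scanning 'xxabccccbax' for palindromic substrings.
Substring at positions 1-10: 'xabccccbax'.
Check: reverse('xabccccbax') = 'xabccccbax' -> palindrome confirmed.
Neighbouring characters ('x' / '-') break symmetry, so it cannot extend further.
No longer palindromic substring exists; longest length = 10

10


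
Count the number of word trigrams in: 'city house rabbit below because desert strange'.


Word trigrams from [7] words:
  Trigram 1: (city house rabbit)
  Trigram 2: (house rabbit below)
  Trigram 3: (rabbit below because)
  Trigram 4: (below because desert)
  Trigram 5: (because desert strange)
Total word trigrams: 7 - 2 = 5

5


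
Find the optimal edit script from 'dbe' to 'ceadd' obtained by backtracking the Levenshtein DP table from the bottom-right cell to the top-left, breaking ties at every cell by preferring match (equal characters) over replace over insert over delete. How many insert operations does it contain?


Edit distance = 5. Backtracking from cell (3, 5) with preference match > replace > insert > delete,
then listing the resulting alignment 'dbe' -> 'ceadd' left to right:
  Step 1: insert 'c' [insertion #1]
  Step 2: insert 'e' [insertion #2]
  Step 3: replace d->a
  Step 4: replace b->d
  Step 5: replace e->d
Total insertions: 2

2


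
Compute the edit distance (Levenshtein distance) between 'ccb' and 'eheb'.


Building DP table for s1='ccb' (len 3) and s2='eheb' (len 4):
       e  h  e  b
    0  1  2  3  4
  c 1  1  2  3  4
  c 2  2  2  3  4
  b 3  3  3  3  3
Edit distance = dp[3][4] = 3

3


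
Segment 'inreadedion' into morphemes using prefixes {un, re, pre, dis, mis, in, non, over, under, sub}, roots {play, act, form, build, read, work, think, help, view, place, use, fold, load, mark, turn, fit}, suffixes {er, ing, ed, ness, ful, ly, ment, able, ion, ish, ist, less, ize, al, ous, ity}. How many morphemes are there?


Segmenting 'inreadedion' against the inventory:
  'in' -> prefix (morpheme 1)
  'read' -> root (morpheme 2)
  'ed' -> suffix (morpheme 3)
  'ion' -> suffix (morpheme 4)
Total morphemes: 4

4


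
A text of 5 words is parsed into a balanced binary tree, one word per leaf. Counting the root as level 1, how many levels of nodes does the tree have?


In a balanced binary tree with n leaves the deepest leaf is ceil(log2(n)) edges below the root,
so counting node levels inclusive of root and leaves gives ceil(log2(n)) + 1 levels.
log2(5) = 2.3219
ceil(2.3219) = 3
levels = 3 + 1 = 4

4


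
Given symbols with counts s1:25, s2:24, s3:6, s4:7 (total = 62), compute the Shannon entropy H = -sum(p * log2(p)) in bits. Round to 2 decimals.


Computing entropy H = -sum(p_i * log2(p_i)):
  s1: p = 25/62 = 0.4032, -p*log2(p) = 0.5284
  s2: p = 24/62 = 0.3871, -p*log2(p) = 0.5300
  s3: p = 6/62 = 0.0968, -p*log2(p) = 0.3261
  s4: p = 7/62 = 0.1129, -p*log2(p) = 0.3553
H = sum of terms = 1.7398
Rounded to 2 decimals: 1.74

1.74


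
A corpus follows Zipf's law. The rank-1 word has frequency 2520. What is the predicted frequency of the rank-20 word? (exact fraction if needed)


Zipf's law: freq(rank) = f1 / rank
f1 = 2520, rank = 20
freq = 2520 / 20
= 126

126


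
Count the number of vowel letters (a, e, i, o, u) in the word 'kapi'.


Scanning each character of 'kapi':
  Position 1: 'k' -> consonant (running count: 0)
  Position 2: 'a' -> vowel (running count: 1)
  Position 3: 'p' -> consonant (running count: 1)
  Position 4: 'i' -> vowel (running count: 2)
Total vowels: 2

2


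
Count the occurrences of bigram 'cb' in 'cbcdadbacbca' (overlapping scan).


Scanning 'cbcdadbacbca' for bigram 'cb':
  Position 0: 'cb' -> MATCH
  Position 1: 'bc' -> no
  Position 2: 'cd' -> no
  Position 3: 'da' -> no
  Position 4: 'ad' -> no
  Position 5: 'db' -> no
  Position 6: 'ba' -> no
  Position 7: 'ac' -> no
  Position 8: 'cb' -> MATCH
  Position 9: 'bc' -> no
  Position 10: 'ca' -> no
Total matches: 2

2


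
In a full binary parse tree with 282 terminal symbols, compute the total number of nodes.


Leaf nodes (terminals): 282
Internal nodes = n - 1 = 282 - 1 = 281
Total = leaves + internal = 282 + 281 = 563

563


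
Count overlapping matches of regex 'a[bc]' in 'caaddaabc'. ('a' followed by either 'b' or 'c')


Pattern: a[bc] means 'a' followed by either 'b' or 'c'.
Scanning 'caaddaabc' position-by-position:
  Pos 0: window 'ca' -> no
  Pos 1: window 'aa' -> no
  Pos 2: window 'ad' -> no
  Pos 3: window 'dd' -> no
  Pos 4: window 'da' -> no
  Pos 5: window 'aa' -> no
  Pos 6: window 'ab' -> MATCH
  Pos 7: window 'bc' -> no
  Pos 8: window 'c' -> no
Total matches: 1

1


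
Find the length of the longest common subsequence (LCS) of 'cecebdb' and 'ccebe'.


DP table for LCS of 'cecebdb' and 'ccebe':
       c  c  e  b  e
    0  0  0  0  0  0
  c 0  1  1  1  1  1
  e 0  1  1  2  2  2
  c 0  1  2  2  2  2
  e 0  1  2  3  3  3
  b 0  1  2  3  4  4
  d 0  1  2  3  4  4
  b 0  1  2  3  4  4
LCS: 'cceb'
LCS length = 4

4


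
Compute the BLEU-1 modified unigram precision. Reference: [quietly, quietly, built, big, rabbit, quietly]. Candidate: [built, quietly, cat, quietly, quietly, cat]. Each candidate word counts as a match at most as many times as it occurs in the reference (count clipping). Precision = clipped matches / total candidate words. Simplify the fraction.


Reference word counts: {'big': 1, 'built': 1, 'quietly': 3, 'rabbit': 1}
Checking each candidate word (with clipping):
  'built' -> in reference (ref count 1, used 1/1) -> match (matches: 1)
  'quietly' -> in reference (ref count 3, used 1/3) -> match (matches: 2)
  'cat' -> not in reference -> no match (matches: 2)
  'quietly' -> in reference (ref count 3, used 2/3) -> match (matches: 3)
  'quietly' -> in reference (ref count 3, used 3/3) -> match (matches: 4)
  'cat' -> not in reference -> no match (matches: 4)
Clipped matches: 4, Candidate length: 6
Precision = 4/6 = 2/3

2/3


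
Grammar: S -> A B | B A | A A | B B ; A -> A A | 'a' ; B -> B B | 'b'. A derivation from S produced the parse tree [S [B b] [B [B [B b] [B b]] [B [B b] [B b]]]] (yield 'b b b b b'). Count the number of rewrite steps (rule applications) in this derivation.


Every bracketed nonterminal node [X ...] in the tree is produced by exactly one rule application.
Reading the tree off as a leftmost derivation:
  Step 1: S  =>  B B   (applied S -> B B)
  Step 2: B B  =>  b B   (applied B -> b)
  Step 3: b B  =>  b B B   (applied B -> B B)
  Step 4: b B B  =>  b B B B   (applied B -> B B)
  Step 5: b B B B  =>  b b B B   (applied B -> b)
  Step 6: b b B B  =>  b b b B   (applied B -> b)
  Step 7: b b b B  =>  b b b B B   (applied B -> B B)
  Step 8: b b b B B  =>  b b b b B   (applied B -> b)
  Step 9: b b b b B  =>  b b b b b   (applied B -> b)
Final yield: b b b b b
Total rewrite steps: 9

9


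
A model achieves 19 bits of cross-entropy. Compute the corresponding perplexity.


Perplexity formula: PP = 2^H
H = 19
PP = 2^19
PP = 2^19 = 524288

524288


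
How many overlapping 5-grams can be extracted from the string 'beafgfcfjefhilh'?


String 'beafgfcfjefhilh' has length L = 15.
Number of overlapping n-grams = L - n + 1
Substituting: 15 - 5 + 1 = 11

11


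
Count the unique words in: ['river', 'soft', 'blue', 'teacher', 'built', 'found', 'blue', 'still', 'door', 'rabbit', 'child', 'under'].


Listing all tokens and tracking unique types:
  Token 1: 'river' -> NEW (unique so far: 1)
  Token 2: 'soft' -> NEW (unique so far: 2)
  Token 3: 'blue' -> NEW (unique so far: 3)
  Token 4: 'teacher' -> NEW (unique so far: 4)
  Token 5: 'built' -> NEW (unique so far: 5)
  Token 6: 'found' -> NEW (unique so far: 6)
  Token 7: 'blue' -> duplicate (unique so far: 6)
  Token 8: 'still' -> NEW (unique so far: 7)
  Token 9: 'door' -> NEW (unique so far: 8)
  Token 10: 'rabbit' -> NEW (unique so far: 9)
  Token 11: 'child' -> NEW (unique so far: 10)
  Token 12: 'under' -> NEW (unique so far: 11)
Unique types: ('blue', 'built', 'child', 'door', 'found', 'rabbit', 'river', 'soft', 'still', 'teacher', 'under')
Vocabulary size: 11

11


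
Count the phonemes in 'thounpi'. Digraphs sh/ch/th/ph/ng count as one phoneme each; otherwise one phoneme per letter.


Parsing 'thounpi' greedily, digraphs first:
  'th' -> digraph (1 consonant phoneme) (phonemes so far: 1)
  'o' -> vowel phoneme (phonemes so far: 2)
  'u' -> vowel phoneme (phonemes so far: 3)
  'n' -> consonant phoneme (phonemes so far: 4)
  'p' -> consonant phoneme (phonemes so far: 5)
  'i' -> vowel phoneme (phonemes so far: 6)
Total phonemes: 6

6


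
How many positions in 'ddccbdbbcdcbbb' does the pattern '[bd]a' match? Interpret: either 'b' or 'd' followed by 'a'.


Pattern: [bd]a means either 'b' or 'd' followed by 'a'.
Scanning 'ddccbdbbcdcbbb' position-by-position:
  Pos 0: window 'dd' -> no
  Pos 1: window 'dc' -> no
  Pos 2: window 'cc' -> no
  Pos 3: window 'cb' -> no
  Pos 4: window 'bd' -> no
  Pos 5: window 'db' -> no
  Pos 6: window 'bb' -> no
  Pos 7: window 'bc' -> no
  Pos 8: window 'cd' -> no
  Pos 9: window 'dc' -> no
  Pos 10: window 'cb' -> no
  Pos 11: window 'bb' -> no
  Pos 12: window 'bb' -> no
  Pos 13: window 'b' -> no
Total matches: 0

0


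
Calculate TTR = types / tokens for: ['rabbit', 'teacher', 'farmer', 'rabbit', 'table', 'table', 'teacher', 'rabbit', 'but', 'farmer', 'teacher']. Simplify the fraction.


Tokens: 11
Unique types: ('but', 'farmer', 'rabbit', 'table', 'teacher') = 5
TTR = 5/11
Already in lowest terms.

5/11


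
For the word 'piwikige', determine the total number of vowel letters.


Scanning each character of 'piwikige':
  Position 1: 'p' -> consonant (running count: 0)
  Position 2: 'i' -> vowel (running count: 1)
  Position 3: 'w' -> consonant (running count: 1)
  Position 4: 'i' -> vowel (running count: 2)
  Position 5: 'k' -> consonant (running count: 2)
  Position 6: 'i' -> vowel (running count: 3)
  Position 7: 'g' -> consonant (running count: 3)
  Position 8: 'e' -> vowel (running count: 4)
Total vowels: 4

4


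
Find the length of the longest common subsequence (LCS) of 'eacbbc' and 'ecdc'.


DP table for LCS of 'eacbbc' and 'ecdc':
       e  c  d  c
    0  0  0  0  0
  e 0  1  1  1  1
  a 0  1  1  1  1
  c 0  1  2  2  2
  b 0  1  2  2  2
  b 0  1  2  2  2
  c 0  1  2  2  3
LCS: 'ecc'
LCS length = 3

3


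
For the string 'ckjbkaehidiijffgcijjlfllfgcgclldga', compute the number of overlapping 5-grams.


String 'ckjbkaehidiijffgcijjlfllfgcgclldga' has length L = 34.
Number of overlapping n-grams = L - n + 1
Substituting: 34 - 5 + 1 = 30

30


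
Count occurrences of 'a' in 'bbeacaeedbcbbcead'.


Scanning 'bbeacaeedbcbbcead' for 'a':
  Position 3: 'a' -> MATCH (count: 1)
  Position 5: 'a' -> MATCH (count: 2)
  Position 15: 'a' -> MATCH (count: 3)
Total occurrences of 'a': 3

3


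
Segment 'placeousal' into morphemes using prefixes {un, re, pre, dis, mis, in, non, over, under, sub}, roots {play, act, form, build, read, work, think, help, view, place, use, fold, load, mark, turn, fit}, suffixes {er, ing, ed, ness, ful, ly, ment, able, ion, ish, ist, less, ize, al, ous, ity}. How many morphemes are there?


Segmenting 'placeousal' against the inventory:
  'place' -> root (morpheme 1)
  'ous' -> suffix (morpheme 2)
  'al' -> suffix (morpheme 3)
Total morphemes: 3

3


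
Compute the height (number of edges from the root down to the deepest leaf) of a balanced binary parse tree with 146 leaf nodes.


In a balanced binary tree with n leaves the deepest leaf is ceil(log2(n)) edges below the root.
log2(146) = 7.1898
ceil(7.1898) = 8
height (edges) = 8

8


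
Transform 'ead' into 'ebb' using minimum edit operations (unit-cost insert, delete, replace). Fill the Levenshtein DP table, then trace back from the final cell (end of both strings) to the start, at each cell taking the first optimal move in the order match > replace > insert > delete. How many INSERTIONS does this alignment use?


Edit distance = 2. Backtracking from cell (3, 3) with preference match > replace > insert > delete,
then listing the resulting alignment 'ead' -> 'ebb' left to right:
  Step 1: keep 'e'
  Step 2: replace a->b
  Step 3: replace d->b
Total insertions: 0

0


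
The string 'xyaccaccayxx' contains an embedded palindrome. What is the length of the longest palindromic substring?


Scanning 'xyaccaccayxx' for palindromic substrings.
Substring at positions 0-10: 'xyaccaccayx'.
Check: reverse('xyaccaccayx') = 'xyaccaccayx' -> palindrome confirmed.
Neighbouring characters ('-' / 'x') break symmetry, so it cannot extend further.
No longer palindromic substring exists; longest length = 11

11


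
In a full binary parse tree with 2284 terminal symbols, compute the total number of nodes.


Leaf nodes (terminals): 2284
Internal nodes = n - 1 = 2284 - 1 = 2283
Total = leaves + internal = 2284 + 2283 = 4567

4567


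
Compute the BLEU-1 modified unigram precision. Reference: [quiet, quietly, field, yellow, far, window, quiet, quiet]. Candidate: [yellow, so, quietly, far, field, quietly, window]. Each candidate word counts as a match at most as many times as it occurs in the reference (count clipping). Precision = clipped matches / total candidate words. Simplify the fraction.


Reference word counts: {'far': 1, 'field': 1, 'quiet': 3, 'quietly': 1, 'window': 1, 'yellow': 1}
Checking each candidate word (with clipping):
  'yellow' -> in reference (ref count 1, used 1/1) -> match (matches: 1)
  'so' -> not in reference -> no match (matches: 1)
  'quietly' -> in reference (ref count 1, used 1/1) -> match (matches: 2)
  'far' -> in reference (ref count 1, used 1/1) -> match (matches: 3)
  'field' -> in reference (ref count 1, used 1/1) -> match (matches: 4)
  'quietly' -> ref count 1 already used up (1/1) -> clipped, no match (matches: 4)
  'window' -> in reference (ref count 1, used 1/1) -> match (matches: 5)
Clipped matches: 5, Candidate length: 7
Precision = 5/7

5/7


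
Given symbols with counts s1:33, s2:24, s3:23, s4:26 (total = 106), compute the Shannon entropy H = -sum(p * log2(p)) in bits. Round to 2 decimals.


Computing entropy H = -sum(p_i * log2(p_i)):
  s1: p = 33/106 = 0.3113, -p*log2(p) = 0.5241
  s2: p = 24/106 = 0.2264, -p*log2(p) = 0.4852
  s3: p = 23/106 = 0.2170, -p*log2(p) = 0.4783
  s4: p = 26/106 = 0.2453, -p*log2(p) = 0.4973
H = sum of terms = 1.9849
Rounded to 2 decimals: 1.98

1.98


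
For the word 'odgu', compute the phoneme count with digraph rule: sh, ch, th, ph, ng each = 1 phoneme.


Parsing 'odgu' greedily, digraphs first:
  'o' -> vowel phoneme (phonemes so far: 1)
  'd' -> consonant phoneme (phonemes so far: 2)
  'g' -> consonant phoneme (phonemes so far: 3)
  'u' -> vowel phoneme (phonemes so far: 4)
Total phonemes: 4

4


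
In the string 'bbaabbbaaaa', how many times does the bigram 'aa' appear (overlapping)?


Scanning 'bbaabbbaaaa' for bigram 'aa':
  Position 0: 'bb' -> no
  Position 1: 'ba' -> no
  Position 2: 'aa' -> MATCH
  Position 3: 'ab' -> no
  Position 4: 'bb' -> no
  Position 5: 'bb' -> no
  Position 6: 'ba' -> no
  Position 7: 'aa' -> MATCH
  Position 8: 'aa' -> MATCH
  Position 9: 'aa' -> MATCH
Total matches: 4

4


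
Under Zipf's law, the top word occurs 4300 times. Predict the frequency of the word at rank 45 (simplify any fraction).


Zipf's law: freq(rank) = f1 / rank
f1 = 4300, rank = 45
freq = 4300 / 45
GCD(4300, 45) = 5
Simplified: 860/9

860/9


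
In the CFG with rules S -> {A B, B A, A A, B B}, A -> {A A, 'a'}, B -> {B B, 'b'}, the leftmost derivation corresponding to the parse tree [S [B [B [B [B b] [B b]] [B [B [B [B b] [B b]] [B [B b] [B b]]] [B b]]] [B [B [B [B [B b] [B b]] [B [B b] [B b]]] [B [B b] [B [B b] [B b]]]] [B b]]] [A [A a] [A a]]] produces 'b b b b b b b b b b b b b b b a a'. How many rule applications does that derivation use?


Every bracketed nonterminal node [X ...] in the tree is produced by exactly one rule application.
Reading the tree off as a leftmost derivation:
  Step 1: S  =>  B A   (applied S -> B A)
  Step 2: B A  =>  B B A   (applied B -> B B)
  Step 3: B B A  =>  B B B A   (applied B -> B B)
  Step 4: B B B A  =>  B B B B A   (applied B -> B B)
  Step 5: B B B B A  =>  b B B B A   (applied B -> b)
  Step 6: b B B B A  =>  b b B B A   (applied B -> b)
  Step 7: b b B B A  =>  b b B B B A   (applied B -> B B)
  Step 8: b b B B B A  =>  b b B B B B A   (applied B -> B B)
  Step 9: b b B B B B A  =>  b b B B B B B A   (applied B -> B B)
  Step 10: b b B B B B B A  =>  b b b B B B B A   (applied B -> b)
  Step 11: b b b B B B B A  =>  b b b b B B B A   (applied B -> b)
  Step 12: b b b b B B B A  =>  b b b b B B B B A   (applied B -> B B)
  Step 13: b b b b B B B B A  =>  b b b b b B B B A   (applied B -> b)
  Step 14: b b b b b B B B A  =>  b b b b b b B B A   (applied B -> b)
  Step 15: b b b b b b B B A  =>  b b b b b b b B A   (applied B -> b)
  Step 16: b b b b b b b B A  =>  b b b b b b b B B A   (applied B -> B B)
  Step 17: b b b b b b b B B A  =>  b b b b b b b B B B A   (applied B -> B B)
  Step 18: b b b b b b b B B B A  =>  b b b b b b b B B B B A   (applied B -> B B)
  Step 19: b b b b b b b B B B B A  =>  b b b b b b b B B B B B A   (applied B -> B B)
  Step 20: b b b b b b b B B B B B A  =>  b b b b b b b b B B B B A   (applied B -> b)
  Step 21: b b b b b b b b B B B B A  =>  b b b b b b b b b B B B A   (applied B -> b)
  Step 22: b b b b b b b b b B B B A  =>  b b b b b b b b b B B B B A   (applied B -> B B)
  Step 23: b b b b b b b b b B B B B A  =>  b b b b b b b b b b B B B A   (applied B -> b)
  Step 24: b b b b b b b b b b B B B A  =>  b b b b b b b b b b b B B A   (applied B -> b)
  Step 25: b b b b b b b b b b b B B A  =>  b b b b b b b b b b b B B B A   (applied B -> B B)
  Step 26: b b b b b b b b b b b B B B A  =>  b b b b b b b b b b b b B B A   (applied B -> b)
  Step 27: b b b b b b b b b b b b B B A  =>  b b b b b b b b b b b b B B B A   (applied B -> B B)
  Step 28: b b b b b b b b b b b b B B B A  =>  b b b b b b b b b b b b b B B A   (applied B -> b)
  Step 29: b b b b b b b b b b b b b B B A  =>  b b b b b b b b b b b b b b B A   (applied B -> b)
  Step 30: b b b b b b b b b b b b b b B A  =>  b b b b b b b b b b b b b b b A   (applied B -> b)
  Step 31: b b b b b b b b b b b b b b b A  =>  b b b b b b b b b b b b b b b A A   (applied A -> A A)
  Step 32: b b b b b b b b b b b b b b b A A  =>  b b b b b b b b b b b b b b b a A   (applied A -> a)
  Step 33: b b b b b b b b b b b b b b b a A  =>  b b b b b b b b b b b b b b b a a   (applied A -> a)
Final yield: b b b b b b b b b b b b b b b a a
Total rewrite steps: 33

33


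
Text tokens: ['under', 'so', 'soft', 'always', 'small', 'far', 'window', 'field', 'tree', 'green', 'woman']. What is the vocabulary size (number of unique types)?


Listing all tokens and tracking unique types:
  Token 1: 'under' -> NEW (unique so far: 1)
  Token 2: 'so' -> NEW (unique so far: 2)
  Token 3: 'soft' -> NEW (unique so far: 3)
  Token 4: 'always' -> NEW (unique so far: 4)
  Token 5: 'small' -> NEW (unique so far: 5)
  Token 6: 'far' -> NEW (unique so far: 6)
  Token 7: 'window' -> NEW (unique so far: 7)
  Token 8: 'field' -> NEW (unique so far: 8)
  Token 9: 'tree' -> NEW (unique so far: 9)
  Token 10: 'green' -> NEW (unique so far: 10)
  Token 11: 'woman' -> NEW (unique so far: 11)
Unique types: ('always', 'far', 'field', 'green', 'small', 'so', 'soft', 'tree', 'under', 'window', 'woman')
Vocabulary size: 11

11


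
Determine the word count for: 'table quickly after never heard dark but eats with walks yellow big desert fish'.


Counting words by splitting on spaces:
  Word 1: 'table'
  Word 2: 'quickly'
  Word 3: 'after'
  Word 4: 'never'
  Word 5: 'heard'
  Word 6: 'dark'
  Word 7: 'but'
  Word 8: 'eats'
  Word 9: 'with'
  Word 10: 'walks'
  Word 11: 'yellow'
  Word 12: 'big'
  Word 13: 'desert'
  Word 14: 'fish'
Total words: 14

14


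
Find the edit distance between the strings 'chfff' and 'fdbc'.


Building DP table for s1='chfff' (len 5) and s2='fdbc' (len 4):
       f  d  b  c
    0  1  2  3  4
  c 1  1  2  3  3
  h 2  2  2  3  4
  f 3  2  3  3  4
  f 4  3  3  4  4
  f 5  4  4  4  5
Edit distance = dp[5][4] = 5

5


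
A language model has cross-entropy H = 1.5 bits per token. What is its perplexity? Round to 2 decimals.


Perplexity formula: PP = 2^H
H = 1.5
PP = 2^1.5
Decompose: 2^1.5 = 2^1 * 2^0.5 = 2^1 * sqrt(2)
2^1 = 2, sqrt(2) ~ 1.4142136
PP ~ 2 * 1.4142136 = 2.8284272
Rounded to 2 decimals: 2.83

2.83


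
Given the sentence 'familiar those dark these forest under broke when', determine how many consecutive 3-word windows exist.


Word trigrams from [8] words:
  Trigram 1: (familiar those dark)
  Trigram 2: (those dark these)
  Trigram 3: (dark these forest)
  Trigram 4: (these forest under)
  Trigram 5: (forest under broke)
  Trigram 6: (under broke when)
Total word trigrams: 8 - 2 = 6

6


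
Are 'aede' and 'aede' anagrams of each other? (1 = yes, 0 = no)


Sort characters of 'aede': 'adee'
Sort characters of 'aede': 'adee'
Sorted forms match -> they ARE anagrams
Result: 1

1


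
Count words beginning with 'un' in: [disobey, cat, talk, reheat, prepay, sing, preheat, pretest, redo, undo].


Checking each word for prefix 'un':
  'disobey' -> no (count: 0)
  'cat' -> no (count: 0)
  'talk' -> no (count: 0)
  'reheat' -> no (count: 0)
  'prepay' -> no (count: 0)
  'sing' -> no (count: 0)
  'preheat' -> no (count: 0)
  'pretest' -> no (count: 0)
  'redo' -> no (count: 0)
  'undo' -> YES, starts with 'un' (count: 1)
Total with prefix 'un': 1

1


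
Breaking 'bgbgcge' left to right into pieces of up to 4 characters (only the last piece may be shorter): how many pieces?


'bgbgcge' has 7 characters.
Chunking with max size 4:
  Chunk 1: 'bgbg' (positions 0-3)
  Chunk 2: 'cge' (positions 4-6)
Total chunks: ceil(7 / 4) = 2

2


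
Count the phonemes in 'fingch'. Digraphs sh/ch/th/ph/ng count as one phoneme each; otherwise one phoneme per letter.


Parsing 'fingch' greedily, digraphs first:
  'f' -> consonant phoneme (phonemes so far: 1)
  'i' -> vowel phoneme (phonemes so far: 2)
  'ng' -> digraph (1 consonant phoneme) (phonemes so far: 3)
  'ch' -> digraph (1 consonant phoneme) (phonemes so far: 4)
Total phonemes: 4

4


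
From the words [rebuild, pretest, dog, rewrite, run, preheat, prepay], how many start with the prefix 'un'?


Checking each word for prefix 'un':
  'rebuild' -> no (count: 0)
  'pretest' -> no (count: 0)
  'dog' -> no (count: 0)
  'rewrite' -> no (count: 0)
  'run' -> no (count: 0)
  'preheat' -> no (count: 0)
  'prepay' -> no (count: 0)
Total with prefix 'un': 0

0


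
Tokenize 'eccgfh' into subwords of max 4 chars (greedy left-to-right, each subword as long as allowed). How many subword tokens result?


'eccgfh' has 6 characters.
Chunking with max size 4:
  Chunk 1: 'eccg' (positions 0-3)
  Chunk 2: 'fh' (positions 4-5)
Total chunks: ceil(6 / 4) = 2

2


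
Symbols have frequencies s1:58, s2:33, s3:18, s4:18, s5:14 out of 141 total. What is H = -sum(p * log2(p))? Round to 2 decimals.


Computing entropy H = -sum(p_i * log2(p_i)):
  s1: p = 58/141 = 0.4113, -p*log2(p) = 0.5272
  s2: p = 33/141 = 0.2340, -p*log2(p) = 0.4904
  s3: p = 18/141 = 0.1277, -p*log2(p) = 0.3791
  s4: p = 18/141 = 0.1277, -p*log2(p) = 0.3791
  s5: p = 14/141 = 0.0993, -p*log2(p) = 0.3309
H = sum of terms = 2.1067
Rounded to 2 decimals: 2.11

2.11


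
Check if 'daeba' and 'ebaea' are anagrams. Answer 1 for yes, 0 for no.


Sort characters of 'daeba': 'aabde'
Sort characters of 'ebaea': 'aabee'
Sorted forms differ -> they are NOT anagrams
Result: 0

0


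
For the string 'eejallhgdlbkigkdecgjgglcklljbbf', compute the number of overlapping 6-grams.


String 'eejallhgdlbkigkdecgjgglcklljbbf' has length L = 31.
Number of overlapping n-grams = L - n + 1
Substituting: 31 - 6 + 1 = 26

26


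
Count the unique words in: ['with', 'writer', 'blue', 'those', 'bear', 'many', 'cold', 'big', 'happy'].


Listing all tokens and tracking unique types:
  Token 1: 'with' -> NEW (unique so far: 1)
  Token 2: 'writer' -> NEW (unique so far: 2)
  Token 3: 'blue' -> NEW (unique so far: 3)
  Token 4: 'those' -> NEW (unique so far: 4)
  Token 5: 'bear' -> NEW (unique so far: 5)
  Token 6: 'many' -> NEW (unique so far: 6)
  Token 7: 'cold' -> NEW (unique so far: 7)
  Token 8: 'big' -> NEW (unique so far: 8)
  Token 9: 'happy' -> NEW (unique so far: 9)
Unique types: ('bear', 'big', 'blue', 'cold', 'happy', 'many', 'those', 'with', 'writer')
Vocabulary size: 9

9


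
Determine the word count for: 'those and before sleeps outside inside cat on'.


Counting words by splitting on spaces:
  Word 1: 'those'
  Word 2: 'and'
  Word 3: 'before'
  Word 4: 'sleeps'
  Word 5: 'outside'
  Word 6: 'inside'
  Word 7: 'cat'
  Word 8: 'on'
Total words: 8

8


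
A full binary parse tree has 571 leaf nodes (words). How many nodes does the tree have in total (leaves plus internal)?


Leaf nodes (terminals): 571
Internal nodes = n - 1 = 571 - 1 = 570
Total = leaves + internal = 571 + 570 = 1141

1141


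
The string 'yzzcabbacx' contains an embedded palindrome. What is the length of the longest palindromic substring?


Scanning 'yzzcabbacx' for palindromic substrings.
Substring at positions 3-8: 'cabbac'.
Check: reverse('cabbac') = 'cabbac' -> palindrome confirmed.
Neighbouring characters ('z' / 'x') break symmetry, so it cannot extend further.
No longer palindromic substring exists; longest length = 6

6


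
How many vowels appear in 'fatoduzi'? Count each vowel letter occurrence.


Scanning each character of 'fatoduzi':
  Position 1: 'f' -> consonant (running count: 0)
  Position 2: 'a' -> vowel (running count: 1)
  Position 3: 't' -> consonant (running count: 1)
  Position 4: 'o' -> vowel (running count: 2)
  Position 5: 'd' -> consonant (running count: 2)
  Position 6: 'u' -> vowel (running count: 3)
  Position 7: 'z' -> consonant (running count: 3)
  Position 8: 'i' -> vowel (running count: 4)
Total vowels: 4

4


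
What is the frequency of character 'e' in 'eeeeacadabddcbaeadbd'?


Scanning 'eeeeacadabddcbaeadbd' for 'e':
  Position 0: 'e' -> MATCH (count: 1)
  Position 1: 'e' -> MATCH (count: 2)
  Position 2: 'e' -> MATCH (count: 3)
  Position 3: 'e' -> MATCH (count: 4)
  Position 15: 'e' -> MATCH (count: 5)
Total occurrences of 'e': 5

5


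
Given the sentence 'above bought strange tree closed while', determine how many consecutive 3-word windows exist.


Word trigrams from [6] words:
  Trigram 1: (above bought strange)
  Trigram 2: (bought strange tree)
  Trigram 3: (strange tree closed)
  Trigram 4: (tree closed while)
Total word trigrams: 6 - 2 = 4

4


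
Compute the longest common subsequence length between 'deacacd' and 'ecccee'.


DP table for LCS of 'deacacd' and 'ecccee':
       e  c  c  c  e  e
    0  0  0  0  0  0  0
  d 0  0  0  0  0  0  0
  e 0  1  1  1  1  1  1
  a 0  1  1  1  1  1  1
  c 0  1  2  2  2  2  2
  a 0  1  2  2  2  2  2
  c 0  1  2  3  3  3  3
  d 0  1  2  3  3  3  3
LCS: 'ecc'
LCS length = 3

3


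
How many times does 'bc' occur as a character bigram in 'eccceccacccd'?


Scanning 'eccceccacccd' for bigram 'bc':
  Position 0: 'ec' -> no
  Position 1: 'cc' -> no
  Position 2: 'cc' -> no
  Position 3: 'ce' -> no
  Position 4: 'ec' -> no
  Position 5: 'cc' -> no
  Position 6: 'ca' -> no
  Position 7: 'ac' -> no
  Position 8: 'cc' -> no
  Position 9: 'cc' -> no
  Position 10: 'cd' -> no
Total matches: 0

0


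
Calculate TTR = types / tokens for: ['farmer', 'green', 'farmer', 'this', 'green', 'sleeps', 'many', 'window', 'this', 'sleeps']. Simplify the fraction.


Tokens: 10
Unique types: ('farmer', 'green', 'many', 'sleeps', 'this', 'window') = 6
TTR = 6/10
Simplify: divide both by 2 -> 3/5
TTR = 3/5

3/5


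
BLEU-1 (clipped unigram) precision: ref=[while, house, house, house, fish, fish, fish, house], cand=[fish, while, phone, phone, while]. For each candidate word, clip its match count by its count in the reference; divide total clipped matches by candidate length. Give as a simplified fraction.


Reference word counts: {'fish': 3, 'house': 4, 'while': 1}
Checking each candidate word (with clipping):
  'fish' -> in reference (ref count 3, used 1/3) -> match (matches: 1)
  'while' -> in reference (ref count 1, used 1/1) -> match (matches: 2)
  'phone' -> not in reference -> no match (matches: 2)
  'phone' -> not in reference -> no match (matches: 2)
  'while' -> ref count 1 already used up (1/1) -> clipped, no match (matches: 2)
Clipped matches: 2, Candidate length: 5
Precision = 2/5

2/5


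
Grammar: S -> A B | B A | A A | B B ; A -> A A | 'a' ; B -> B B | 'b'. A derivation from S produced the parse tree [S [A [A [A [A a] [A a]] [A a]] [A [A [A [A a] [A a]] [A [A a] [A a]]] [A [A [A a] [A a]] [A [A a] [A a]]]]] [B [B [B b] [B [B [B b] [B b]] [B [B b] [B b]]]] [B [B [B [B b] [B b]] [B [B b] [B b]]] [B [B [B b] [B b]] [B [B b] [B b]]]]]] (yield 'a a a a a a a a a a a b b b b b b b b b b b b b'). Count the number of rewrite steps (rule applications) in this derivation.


Every bracketed nonterminal node [X ...] in the tree is produced by exactly one rule application.
Reading the tree off as a leftmost derivation:
  Step 1: S  =>  A B   (applied S -> A B)
  Step 2: A B  =>  A A B   (applied A -> A A)
  Step 3: A A B  =>  A A A B   (applied A -> A A)
  Step 4: A A A B  =>  A A A A B   (applied A -> A A)
  Step 5: A A A A B  =>  a A A A B   (applied A -> a)
  Step 6: a A A A B  =>  a a A A B   (applied A -> a)
  Step 7: a a A A B  =>  a a a A B   (applied A -> a)
  Step 8: a a a A B  =>  a a a A A B   (applied A -> A A)
  Step 9: a a a A A B  =>  a a a A A A B   (applied A -> A A)
  Step 10: a a a A A A B  =>  a a a A A A A B   (applied A -> A A)
  Step 11: a a a A A A A B  =>  a a a a A A A B   (applied A -> a)
  Step 12: a a a a A A A B  =>  a a a a a A A B   (applied A -> a)
  Step 13: a a a a a A A B  =>  a a a a a A A A B   (applied A -> A A)
  Step 14: a a a a a A A A B  =>  a a a a a a A A B   (applied A -> a)
  Step 15: a a a a a a A A B  =>  a a a a a a a A B   (applied A -> a)
  Step 16: a a a a a a a A B  =>  a a a a a a a A A B   (applied A -> A A)
  Step 17: a a a a a a a A A B  =>  a a a a a a a A A A B   (applied A -> A A)
  Step 18: a a a a a a a A A A B  =>  a a a a a a a a A A B   (applied A -> a)
  Step 19: a a a a a a a a A A B  =>  a a a a a a a a a A B   (applied A -> a)
  Step 20: a a a a a a a a a A B  =>  a a a a a a a a a A A B   (applied A -> A A)
  Step 21: a a a a a a a a a A A B  =>  a a a a a a a a a a A B   (applied A -> a)
  Step 22: a a a a a a a a a a A B  =>  a a a a a a a a a a a B   (applied A -> a)
  Step 23: a a a a a a a a a a a B  =>  a a a a a a a a a a a B B   (applied B -> B B)
  Step 24: a a a a a a a a a a a B B  =>  a a a a a a a a a a a B B B   (applied B -> B B)
  Step 25: a a a a a a a a a a a B B B  =>  a a a a a a a a a a a b B B   (applied B -> b)
  Step 26: a a a a a a a a a a a b B B  =>  a a a a a a a a a a a b B B B   (applied B -> B B)
  Step 27: a a a a a a a a a a a b B B B  =>  a a a a a a a a a a a b B B B B   (applied B -> B B)
  Step 28: a a a a a a a a a a a b B B B B  =>  a a a a a a a a a a a b b B B B   (applied B -> b)
  Step 29: a a a a a a a a a a a b b B B B  =>  a a a a a a a a a a a b b b B B   (applied B -> b)
  Step 30: a a a a a a a a a a a b b b B B  =>  a a a a a a a a a a a b b b B B B   (applied B -> B B)
  Step 31: a a a a a a a a a a a b b b B B B  =>  a a a a a a a a a a a b b b b B B   (applied B -> b)
  Step 32: a a a a a a a a a a a b b b b B B  =>  a a a a a a a a a a a b b b b b B   (applied B -> b)
  Step 33: a a a a a a a a a a a b b b b b B  =>  a a a a a a a a a a a b b b b b B B   (applied B -> B B)
  Step 34: a a a a a a a a a a a b b b b b B B  =>  a a a a a a a a a a a b b b b b B B B   (applied B -> B B)
  Step 35: a a a a a a a a a a a b b b b b B B B  =>  a a a a a a a a a a a b b b b b B B B B   (applied B -> B B)
  Step 36: a a a a a a a a a a a b b b b b B B B B  =>  a a a a a a a a a a a b b b b b b B B B   (applied B -> b)
  Step 37: a a a a a a a a a a a b b b b b b B B B  =>  a a a a a a a a a a a b b b b b b b B B   (applied B -> b)
  Step 38: a a a a a a a a a a a b b b b b b b B B  =>  a a a a a a a a a a a b b b b b b b B B B   (applied B -> B B)
  Step 39: a a a a a a a a a a a b b b b b b b B B B  =>  a a a a a a a a a a a b b b b b b b b B B   (applied B -> b)
  Step 40: a a a a a a a a a a a b b b b b b b b B B  =>  a a a a a a a a a a a b b b b b b b b b B   (applied B -> b)
  Step 41: a a a a a a a a a a a b b b b b b b b b B  =>  a a a a a a a a a a a b b b b b b b b b B B   (applied B -> B B)
  Step 42: a a a a a a a a a a a b b b b b b b b b B B  =>  a a a a a a a a a a a b b b b b b b b b B B B   (applied B -> B B)
  Step 43: a a a a a a a a a a a b b b b b b b b b B B B  =>  a a a a a a a a a a a b b b b b b b b b b B B   (applied B -> b)
  Step 44: a a a a a a a a a a a b b b b b b b b b b B B  =>  a a a a a a a a a a a b b b b b b b b b b b B   (applied B -> b)
  Step 45: a a a a a a a a a a a b b b b b b b b b b b B  =>  a a a a a a a a a a a b b b b b b b b b b b B B   (applied B -> B B)
  Step 46: a a a a a a a a a a a b b b b b b b b b b b B B  =>  a a a a a a a a a a a b b b b b b b b b b b b B   (applied B -> b)
  Step 47: a a a a a a a a a a a b b b b b b b b b b b b B  =>  a a a a a a a a a a a b b b b b b b b b b b b b   (applied B -> b)
Final yield: a a a a a a a a a a a b b b b b b b b b b b b b
Total rewrite steps: 47

47


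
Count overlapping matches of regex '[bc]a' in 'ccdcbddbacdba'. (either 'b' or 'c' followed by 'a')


Pattern: [bc]a means either 'b' or 'c' followed by 'a'.
Scanning 'ccdcbddbacdba' position-by-position:
  Pos 0: window 'cc' -> no
  Pos 1: window 'cd' -> no
  Pos 2: window 'dc' -> no
  Pos 3: window 'cb' -> no
  Pos 4: window 'bd' -> no
  Pos 5: window 'dd' -> no
  Pos 6: window 'db' -> no
  Pos 7: window 'ba' -> MATCH
  Pos 8: window 'ac' -> no
  Pos 9: window 'cd' -> no
  Pos 10: window 'db' -> no
  Pos 11: window 'ba' -> MATCH
  Pos 12: window 'a' -> no
Total matches: 2

2


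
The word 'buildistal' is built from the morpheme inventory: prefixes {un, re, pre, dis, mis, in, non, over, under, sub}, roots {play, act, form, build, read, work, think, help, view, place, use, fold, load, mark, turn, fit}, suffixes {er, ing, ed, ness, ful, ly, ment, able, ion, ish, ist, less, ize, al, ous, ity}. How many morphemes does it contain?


Segmenting 'buildistal' against the inventory:
  'build' -> root (morpheme 1)
  'ist' -> suffix (morpheme 2)
  'al' -> suffix (morpheme 3)
Total morphemes: 3

3


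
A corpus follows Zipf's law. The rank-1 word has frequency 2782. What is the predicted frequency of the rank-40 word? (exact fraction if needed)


Zipf's law: freq(rank) = f1 / rank
f1 = 2782, rank = 40
freq = 2782 / 40
GCD(2782, 40) = 2
Simplified: 1391/20

1391/20


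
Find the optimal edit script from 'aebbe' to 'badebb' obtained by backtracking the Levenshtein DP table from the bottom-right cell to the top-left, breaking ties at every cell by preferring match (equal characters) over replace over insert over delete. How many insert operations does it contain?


Edit distance = 3. Backtracking from cell (5, 6) with preference match > replace > insert > delete,
then listing the resulting alignment 'aebbe' -> 'badebb' left to right:
  Step 1: insert 'b' [insertion #1]
  Step 2: keep 'a'
  Step 3: insert 'd' [insertion #2]
  Step 4: keep 'e'
  Step 5: keep 'b'
  Step 6: keep 'b'
  Step 7: delete 'e'
Total insertions: 2

2


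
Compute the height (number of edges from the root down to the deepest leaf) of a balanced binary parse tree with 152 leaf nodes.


In a balanced binary tree with n leaves the deepest leaf is ceil(log2(n)) edges below the root.
log2(152) = 7.2479
ceil(7.2479) = 8
height (edges) = 8

8


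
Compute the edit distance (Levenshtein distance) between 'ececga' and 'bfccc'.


Building DP table for s1='ececga' (len 6) and s2='bfccc' (len 5):
       b  f  c  c  c
    0  1  2  3  4  5
  e 1  1  2  3  4  5
  c 2  2  2  2  3  4
  e 3  3  3  3  3  4
  c 4  4  4  3  3  3
  g 5  5  5  4  4  4
  a 6  6  6  5  5  5
Edit distance = dp[6][5] = 5

5


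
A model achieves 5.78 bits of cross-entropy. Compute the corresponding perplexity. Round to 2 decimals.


Perplexity formula: PP = 2^H
H = 5.78
PP = 2^5.78
Decompose: 2^5.78 = 2^5 * 2^0.78
2^5 = 32, 2^0.78 ~ 1.7171309
PP ~ 32 * 1.7171309 = 54.9481888
Rounded to 2 decimals: 54.95

54.95


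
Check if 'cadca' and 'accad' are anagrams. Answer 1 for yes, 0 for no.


Sort characters of 'cadca': 'aaccd'
Sort characters of 'accad': 'aaccd'
Sorted forms match -> they ARE anagrams
Result: 1

1


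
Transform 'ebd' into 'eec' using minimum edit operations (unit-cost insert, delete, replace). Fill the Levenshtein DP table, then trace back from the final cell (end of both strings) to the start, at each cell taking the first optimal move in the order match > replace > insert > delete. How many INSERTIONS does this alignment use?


Edit distance = 2. Backtracking from cell (3, 3) with preference match > replace > insert > delete,
then listing the resulting alignment 'ebd' -> 'eec' left to right:
  Step 1: keep 'e'
  Step 2: replace b->e
  Step 3: replace d->c
Total insertions: 0

0


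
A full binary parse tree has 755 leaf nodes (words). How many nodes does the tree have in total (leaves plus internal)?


Leaf nodes (terminals): 755
Internal nodes = n - 1 = 755 - 1 = 754
Total = leaves + internal = 755 + 754 = 1509

1509


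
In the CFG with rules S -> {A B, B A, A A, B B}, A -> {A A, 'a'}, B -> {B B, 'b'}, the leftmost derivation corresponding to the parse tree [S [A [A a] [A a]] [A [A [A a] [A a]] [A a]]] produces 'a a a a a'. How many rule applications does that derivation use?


Every bracketed nonterminal node [X ...] in the tree is produced by exactly one rule application.
Reading the tree off as a leftmost derivation:
  Step 1: S  =>  A A   (applied S -> A A)
  Step 2: A A  =>  A A A   (applied A -> A A)
  Step 3: A A A  =>  a A A   (applied A -> a)
  Step 4: a A A  =>  a a A   (applied A -> a)
  Step 5: a a A  =>  a a A A   (applied A -> A A)
  Step 6: a a A A  =>  a a A A A   (applied A -> A A)
  Step 7: a a A A A  =>  a a a A A   (applied A -> a)
  Step 8: a a a A A  =>  a a a a A   (applied A -> a)
  Step 9: a a a a A  =>  a a a a a   (applied A -> a)
Final yield: a a a a a
Total rewrite steps: 9

9
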